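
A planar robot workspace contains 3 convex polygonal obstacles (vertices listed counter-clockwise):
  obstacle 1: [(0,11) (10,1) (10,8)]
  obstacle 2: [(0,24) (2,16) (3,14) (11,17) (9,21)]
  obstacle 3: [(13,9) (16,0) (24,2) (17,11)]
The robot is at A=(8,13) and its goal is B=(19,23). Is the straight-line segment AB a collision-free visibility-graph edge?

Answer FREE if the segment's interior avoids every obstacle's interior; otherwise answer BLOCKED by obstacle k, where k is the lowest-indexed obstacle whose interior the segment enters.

Obstacle 1 [(0,11) (10,1) (10,8)]:
  edge (0,11)–(10,1): clear
  edge (10,1)–(10,8): clear
  edge (10,8)–(0,11): clear
  midpoint (27/2,18) outside
  → clear
Obstacle 2 [(0,24) (2,16) (3,14) (11,17) (9,21)]:
  edge (0,24)–(2,16): clear
  edge (2,16)–(3,14): clear
  edge (3,14)–(11,17): clear
  edge (11,17)–(9,21): clear
  edge (9,21)–(0,24): clear
  midpoint (27/2,18) outside
  → clear
Obstacle 3 [(13,9) (16,0) (24,2) (17,11)]:
  edge (13,9)–(16,0): clear
  edge (16,0)–(24,2): clear
  edge (24,2)–(17,11): clear
  edge (17,11)–(13,9): clear
  midpoint (27/2,18) outside
  → clear

FREE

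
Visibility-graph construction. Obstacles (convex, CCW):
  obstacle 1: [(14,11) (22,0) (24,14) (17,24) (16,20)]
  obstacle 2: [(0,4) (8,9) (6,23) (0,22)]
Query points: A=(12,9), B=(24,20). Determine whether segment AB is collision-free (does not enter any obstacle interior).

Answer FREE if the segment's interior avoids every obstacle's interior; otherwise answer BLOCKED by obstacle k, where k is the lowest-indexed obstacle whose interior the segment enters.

Obstacle 1 [(14,11) (22,0) (24,14) (17,24) (16,20)]:
  edge (14,11)–(22,0): crosses AB
  edge (22,0)–(24,14): clear
  edge (24,14)–(17,24): crosses AB
  edge (17,24)–(16,20): clear
  edge (16,20)–(14,11): clear
  → BLOCKED
Obstacle 2 [(0,4) (8,9) (6,23) (0,22)]:
  edge (0,4)–(8,9): clear
  edge (8,9)–(6,23): clear
  edge (6,23)–(0,22): clear
  edge (0,22)–(0,4): clear
  midpoint (18,29/2) outside
  → clear

BLOCKED by obstacle 1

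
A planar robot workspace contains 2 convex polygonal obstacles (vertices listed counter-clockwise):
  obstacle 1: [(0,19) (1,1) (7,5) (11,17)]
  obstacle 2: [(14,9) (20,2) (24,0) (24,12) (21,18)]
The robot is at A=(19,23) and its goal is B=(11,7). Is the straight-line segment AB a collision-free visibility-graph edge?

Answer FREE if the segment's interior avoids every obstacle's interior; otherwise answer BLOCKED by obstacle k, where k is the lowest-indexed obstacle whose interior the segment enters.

Obstacle 1 [(0,19) (1,1) (7,5) (11,17)]:
  edge (0,19)–(1,1): clear
  edge (1,1)–(7,5): clear
  edge (7,5)–(11,17): clear
  edge (11,17)–(0,19): clear
  midpoint (15,15) outside
  → clear
Obstacle 2 [(14,9) (20,2) (24,0) (24,12) (21,18)]:
  edge (14,9)–(20,2): clear
  edge (20,2)–(24,0): clear
  edge (24,0)–(24,12): clear
  edge (24,12)–(21,18): clear
  edge (21,18)–(14,9): clear
  midpoint (15,15) outside
  → clear

FREE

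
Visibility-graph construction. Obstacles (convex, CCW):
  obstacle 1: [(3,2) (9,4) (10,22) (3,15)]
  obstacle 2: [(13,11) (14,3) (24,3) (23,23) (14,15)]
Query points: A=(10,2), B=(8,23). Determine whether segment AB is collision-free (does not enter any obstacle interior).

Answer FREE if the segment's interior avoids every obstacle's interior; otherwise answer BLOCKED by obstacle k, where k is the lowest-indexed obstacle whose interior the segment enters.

Obstacle 1 [(3,2) (9,4) (10,22) (3,15)]:
  edge (3,2)–(9,4): clear
  edge (9,4)–(10,22): crosses AB
  edge (10,22)–(3,15): crosses AB
  edge (3,15)–(3,2): clear
  → BLOCKED
Obstacle 2 [(13,11) (14,3) (24,3) (23,23) (14,15)]:
  edge (13,11)–(14,3): clear
  edge (14,3)–(24,3): clear
  edge (24,3)–(23,23): clear
  edge (23,23)–(14,15): clear
  edge (14,15)–(13,11): clear
  midpoint (9,25/2) outside
  → clear

BLOCKED by obstacle 1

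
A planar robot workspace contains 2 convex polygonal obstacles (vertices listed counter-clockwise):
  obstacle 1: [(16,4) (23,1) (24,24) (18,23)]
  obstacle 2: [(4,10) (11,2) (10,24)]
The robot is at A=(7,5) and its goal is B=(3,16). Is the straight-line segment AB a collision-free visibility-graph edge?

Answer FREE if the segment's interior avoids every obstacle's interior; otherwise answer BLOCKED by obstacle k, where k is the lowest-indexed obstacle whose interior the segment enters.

Obstacle 1 [(16,4) (23,1) (24,24) (18,23)]:
  edge (16,4)–(23,1): clear
  edge (23,1)–(24,24): clear
  edge (24,24)–(18,23): clear
  edge (18,23)–(16,4): clear
  midpoint (5,21/2) outside
  → clear
Obstacle 2 [(4,10) (11,2) (10,24)]:
  edge (4,10)–(11,2): crosses AB
  edge (11,2)–(10,24): clear
  edge (10,24)–(4,10): crosses AB
  → BLOCKED

BLOCKED by obstacle 2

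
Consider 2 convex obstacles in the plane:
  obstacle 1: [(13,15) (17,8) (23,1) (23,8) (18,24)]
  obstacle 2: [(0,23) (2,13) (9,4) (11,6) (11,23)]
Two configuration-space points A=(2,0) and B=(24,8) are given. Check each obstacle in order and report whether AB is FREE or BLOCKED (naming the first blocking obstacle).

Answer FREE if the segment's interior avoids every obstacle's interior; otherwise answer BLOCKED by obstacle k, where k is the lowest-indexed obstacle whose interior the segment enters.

Obstacle 1 [(13,15) (17,8) (23,1) (23,8) (18,24)]:
  edge (13,15)–(17,8): clear
  edge (17,8)–(23,1): crosses AB
  edge (23,1)–(23,8): crosses AB
  edge (23,8)–(18,24): clear
  edge (18,24)–(13,15): clear
  → BLOCKED
Obstacle 2 [(0,23) (2,13) (9,4) (11,6) (11,23)]:
  edge (0,23)–(2,13): clear
  edge (2,13)–(9,4): clear
  edge (9,4)–(11,6): clear
  edge (11,6)–(11,23): clear
  edge (11,23)–(0,23): clear
  midpoint (13,4) outside
  → clear

BLOCKED by obstacle 1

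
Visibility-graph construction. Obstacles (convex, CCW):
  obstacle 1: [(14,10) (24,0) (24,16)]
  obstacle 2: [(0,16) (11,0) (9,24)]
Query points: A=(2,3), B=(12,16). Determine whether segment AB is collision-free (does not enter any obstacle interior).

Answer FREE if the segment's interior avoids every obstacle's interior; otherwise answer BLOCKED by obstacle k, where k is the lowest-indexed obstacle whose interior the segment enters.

BLOCKED by obstacle 2

Obstacle 1 [(14,10) (24,0) (24,16)]:
  edge (14,10)–(24,0): clear
  edge (24,0)–(24,16): clear
  edge (24,16)–(14,10): clear
  midpoint (7,19/2) outside
  → clear
Obstacle 2 [(0,16) (11,0) (9,24)]:
  edge (0,16)–(11,0): crosses AB
  edge (11,0)–(9,24): crosses AB
  edge (9,24)–(0,16): clear
  → BLOCKED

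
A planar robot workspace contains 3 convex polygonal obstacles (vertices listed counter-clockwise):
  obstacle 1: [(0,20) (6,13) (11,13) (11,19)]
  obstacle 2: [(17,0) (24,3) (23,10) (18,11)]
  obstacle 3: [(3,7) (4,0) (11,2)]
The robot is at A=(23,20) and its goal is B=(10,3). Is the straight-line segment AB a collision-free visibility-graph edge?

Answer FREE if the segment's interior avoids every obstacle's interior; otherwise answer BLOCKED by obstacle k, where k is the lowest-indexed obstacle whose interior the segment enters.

Obstacle 1 [(0,20) (6,13) (11,13) (11,19)]:
  edge (0,20)–(6,13): clear
  edge (6,13)–(11,13): clear
  edge (11,13)–(11,19): clear
  edge (11,19)–(0,20): clear
  midpoint (33/2,23/2) outside
  → clear
Obstacle 2 [(17,0) (24,3) (23,10) (18,11)]:
  edge (17,0)–(24,3): clear
  edge (24,3)–(23,10): clear
  edge (23,10)–(18,11): clear
  edge (18,11)–(17,0): clear
  midpoint (33/2,23/2) outside
  → clear
Obstacle 3 [(3,7) (4,0) (11,2)]:
  edge (3,7)–(4,0): clear
  edge (4,0)–(11,2): clear
  edge (11,2)–(3,7): clear
  midpoint (33/2,23/2) outside
  → clear

FREE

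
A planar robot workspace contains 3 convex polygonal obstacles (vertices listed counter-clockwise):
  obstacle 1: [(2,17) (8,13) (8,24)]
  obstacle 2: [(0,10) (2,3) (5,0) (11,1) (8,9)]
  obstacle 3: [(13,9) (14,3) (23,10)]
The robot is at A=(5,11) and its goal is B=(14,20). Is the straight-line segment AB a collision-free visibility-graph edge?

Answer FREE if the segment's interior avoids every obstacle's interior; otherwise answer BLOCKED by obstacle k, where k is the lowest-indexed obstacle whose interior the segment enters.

Obstacle 1 [(2,17) (8,13) (8,24)]:
  edge (2,17)–(8,13): crosses AB
  edge (8,13)–(8,24): crosses AB
  edge (8,24)–(2,17): clear
  → BLOCKED
Obstacle 2 [(0,10) (2,3) (5,0) (11,1) (8,9)]:
  edge (0,10)–(2,3): clear
  edge (2,3)–(5,0): clear
  edge (5,0)–(11,1): clear
  edge (11,1)–(8,9): clear
  edge (8,9)–(0,10): clear
  midpoint (19/2,31/2) outside
  → clear
Obstacle 3 [(13,9) (14,3) (23,10)]:
  edge (13,9)–(14,3): clear
  edge (14,3)–(23,10): clear
  edge (23,10)–(13,9): clear
  midpoint (19/2,31/2) outside
  → clear

BLOCKED by obstacle 1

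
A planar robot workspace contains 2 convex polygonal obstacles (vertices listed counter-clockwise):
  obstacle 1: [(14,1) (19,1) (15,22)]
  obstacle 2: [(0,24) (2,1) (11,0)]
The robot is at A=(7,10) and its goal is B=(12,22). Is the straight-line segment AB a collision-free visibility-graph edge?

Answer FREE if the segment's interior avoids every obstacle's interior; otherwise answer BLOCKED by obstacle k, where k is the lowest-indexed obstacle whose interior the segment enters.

Obstacle 1 [(14,1) (19,1) (15,22)]:
  edge (14,1)–(19,1): clear
  edge (19,1)–(15,22): clear
  edge (15,22)–(14,1): clear
  midpoint (19/2,16) outside
  → clear
Obstacle 2 [(0,24) (2,1) (11,0)]:
  edge (0,24)–(2,1): clear
  edge (2,1)–(11,0): clear
  edge (11,0)–(0,24): clear
  midpoint (19/2,16) outside
  → clear

FREE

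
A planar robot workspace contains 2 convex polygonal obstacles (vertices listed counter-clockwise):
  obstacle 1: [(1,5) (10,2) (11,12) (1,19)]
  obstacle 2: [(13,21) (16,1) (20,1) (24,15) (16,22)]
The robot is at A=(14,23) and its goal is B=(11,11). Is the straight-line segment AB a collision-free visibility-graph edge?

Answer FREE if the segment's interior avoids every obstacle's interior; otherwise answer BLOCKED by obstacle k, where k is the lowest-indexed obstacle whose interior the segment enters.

BLOCKED by obstacle 2

Obstacle 1 [(1,5) (10,2) (11,12) (1,19)]:
  edge (1,5)–(10,2): clear
  edge (10,2)–(11,12): clear
  edge (11,12)–(1,19): clear
  edge (1,19)–(1,5): clear
  midpoint (25/2,17) outside
  → clear
Obstacle 2 [(13,21) (16,1) (20,1) (24,15) (16,22)]:
  edge (13,21)–(16,1): crosses AB
  edge (16,1)–(20,1): clear
  edge (20,1)–(24,15): clear
  edge (24,15)–(16,22): clear
  edge (16,22)–(13,21): crosses AB
  → BLOCKED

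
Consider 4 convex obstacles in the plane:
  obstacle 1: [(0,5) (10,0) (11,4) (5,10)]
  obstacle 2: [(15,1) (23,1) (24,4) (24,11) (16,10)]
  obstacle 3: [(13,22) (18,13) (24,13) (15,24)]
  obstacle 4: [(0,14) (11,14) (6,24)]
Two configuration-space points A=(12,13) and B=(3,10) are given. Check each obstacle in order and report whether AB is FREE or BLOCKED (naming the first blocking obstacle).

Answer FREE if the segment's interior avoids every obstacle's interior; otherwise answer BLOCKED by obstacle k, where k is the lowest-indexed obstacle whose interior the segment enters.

Obstacle 1 [(0,5) (10,0) (11,4) (5,10)]:
  edge (0,5)–(10,0): clear
  edge (10,0)–(11,4): clear
  edge (11,4)–(5,10): clear
  edge (5,10)–(0,5): clear
  midpoint (15/2,23/2) outside
  → clear
Obstacle 2 [(15,1) (23,1) (24,4) (24,11) (16,10)]:
  edge (15,1)–(23,1): clear
  edge (23,1)–(24,4): clear
  edge (24,4)–(24,11): clear
  edge (24,11)–(16,10): clear
  edge (16,10)–(15,1): clear
  midpoint (15/2,23/2) outside
  → clear
Obstacle 3 [(13,22) (18,13) (24,13) (15,24)]:
  edge (13,22)–(18,13): clear
  edge (18,13)–(24,13): clear
  edge (24,13)–(15,24): clear
  edge (15,24)–(13,22): clear
  midpoint (15/2,23/2) outside
  → clear
Obstacle 4 [(0,14) (11,14) (6,24)]:
  edge (0,14)–(11,14): clear
  edge (11,14)–(6,24): clear
  edge (6,24)–(0,14): clear
  midpoint (15/2,23/2) outside
  → clear

FREE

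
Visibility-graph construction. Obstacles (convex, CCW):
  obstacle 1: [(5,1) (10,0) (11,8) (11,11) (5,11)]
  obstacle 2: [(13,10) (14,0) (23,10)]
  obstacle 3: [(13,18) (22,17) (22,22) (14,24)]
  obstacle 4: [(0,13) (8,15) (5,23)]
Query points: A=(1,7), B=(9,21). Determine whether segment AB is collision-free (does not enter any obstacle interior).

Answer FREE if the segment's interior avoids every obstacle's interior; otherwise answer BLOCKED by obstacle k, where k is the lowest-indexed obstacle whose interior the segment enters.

BLOCKED by obstacle 4

Obstacle 1 [(5,1) (10,0) (11,8) (11,11) (5,11)]:
  edge (5,1)–(10,0): clear
  edge (10,0)–(11,8): clear
  edge (11,8)–(11,11): clear
  edge (11,11)–(5,11): clear
  edge (5,11)–(5,1): clear
  midpoint (5,14) outside
  → clear
Obstacle 2 [(13,10) (14,0) (23,10)]:
  edge (13,10)–(14,0): clear
  edge (14,0)–(23,10): clear
  edge (23,10)–(13,10): clear
  midpoint (5,14) outside
  → clear
Obstacle 3 [(13,18) (22,17) (22,22) (14,24)]:
  edge (13,18)–(22,17): clear
  edge (22,17)–(22,22): clear
  edge (22,22)–(14,24): clear
  edge (14,24)–(13,18): clear
  midpoint (5,14) outside
  → clear
Obstacle 4 [(0,13) (8,15) (5,23)]:
  edge (0,13)–(8,15): crosses AB
  edge (8,15)–(5,23): crosses AB
  edge (5,23)–(0,13): clear
  → BLOCKED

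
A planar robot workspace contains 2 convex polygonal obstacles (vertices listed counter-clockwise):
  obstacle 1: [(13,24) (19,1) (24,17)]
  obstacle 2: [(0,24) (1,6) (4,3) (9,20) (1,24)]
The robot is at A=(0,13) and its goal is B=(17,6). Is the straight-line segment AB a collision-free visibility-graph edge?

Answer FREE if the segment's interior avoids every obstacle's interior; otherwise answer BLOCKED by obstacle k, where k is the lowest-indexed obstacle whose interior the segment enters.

BLOCKED by obstacle 2

Obstacle 1 [(13,24) (19,1) (24,17)]:
  edge (13,24)–(19,1): clear
  edge (19,1)–(24,17): clear
  edge (24,17)–(13,24): clear
  midpoint (17/2,19/2) outside
  → clear
Obstacle 2 [(0,24) (1,6) (4,3) (9,20) (1,24)]:
  edge (0,24)–(1,6): crosses AB
  edge (1,6)–(4,3): clear
  edge (4,3)–(9,20): crosses AB
  edge (9,20)–(1,24): clear
  edge (1,24)–(0,24): clear
  → BLOCKED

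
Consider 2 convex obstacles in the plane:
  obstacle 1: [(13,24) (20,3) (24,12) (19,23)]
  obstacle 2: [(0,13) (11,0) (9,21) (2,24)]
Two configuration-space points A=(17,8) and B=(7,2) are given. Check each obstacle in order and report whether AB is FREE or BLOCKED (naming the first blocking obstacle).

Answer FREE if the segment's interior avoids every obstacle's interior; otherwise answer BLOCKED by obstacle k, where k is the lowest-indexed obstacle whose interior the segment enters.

Obstacle 1 [(13,24) (20,3) (24,12) (19,23)]:
  edge (13,24)–(20,3): clear
  edge (20,3)–(24,12): clear
  edge (24,12)–(19,23): clear
  edge (19,23)–(13,24): clear
  midpoint (12,5) outside
  → clear
Obstacle 2 [(0,13) (11,0) (9,21) (2,24)]:
  edge (0,13)–(11,0): crosses AB
  edge (11,0)–(9,21): crosses AB
  edge (9,21)–(2,24): clear
  edge (2,24)–(0,13): clear
  → BLOCKED

BLOCKED by obstacle 2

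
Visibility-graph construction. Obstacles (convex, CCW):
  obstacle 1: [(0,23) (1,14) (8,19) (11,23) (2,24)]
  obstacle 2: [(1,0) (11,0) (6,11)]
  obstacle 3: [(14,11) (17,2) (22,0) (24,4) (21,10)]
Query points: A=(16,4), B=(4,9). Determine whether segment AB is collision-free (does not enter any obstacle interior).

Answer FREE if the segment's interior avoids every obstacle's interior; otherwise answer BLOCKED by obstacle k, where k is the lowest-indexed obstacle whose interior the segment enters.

BLOCKED by obstacle 2

Obstacle 1 [(0,23) (1,14) (8,19) (11,23) (2,24)]:
  edge (0,23)–(1,14): clear
  edge (1,14)–(8,19): clear
  edge (8,19)–(11,23): clear
  edge (11,23)–(2,24): clear
  edge (2,24)–(0,23): clear
  midpoint (10,13/2) outside
  → clear
Obstacle 2 [(1,0) (11,0) (6,11)]:
  edge (1,0)–(11,0): clear
  edge (11,0)–(6,11): crosses AB
  edge (6,11)–(1,0): crosses AB
  → BLOCKED
Obstacle 3 [(14,11) (17,2) (22,0) (24,4) (21,10)]:
  edge (14,11)–(17,2): clear
  edge (17,2)–(22,0): clear
  edge (22,0)–(24,4): clear
  edge (24,4)–(21,10): clear
  edge (21,10)–(14,11): clear
  midpoint (10,13/2) outside
  → clear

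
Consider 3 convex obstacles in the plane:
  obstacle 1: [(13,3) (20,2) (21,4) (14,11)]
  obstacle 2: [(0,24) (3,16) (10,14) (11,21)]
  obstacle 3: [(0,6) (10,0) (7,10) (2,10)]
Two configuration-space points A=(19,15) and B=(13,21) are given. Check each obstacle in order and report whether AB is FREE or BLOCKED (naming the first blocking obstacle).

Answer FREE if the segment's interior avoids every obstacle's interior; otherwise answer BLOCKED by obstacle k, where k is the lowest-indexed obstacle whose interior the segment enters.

FREE

Obstacle 1 [(13,3) (20,2) (21,4) (14,11)]:
  edge (13,3)–(20,2): clear
  edge (20,2)–(21,4): clear
  edge (21,4)–(14,11): clear
  edge (14,11)–(13,3): clear
  midpoint (16,18) outside
  → clear
Obstacle 2 [(0,24) (3,16) (10,14) (11,21)]:
  edge (0,24)–(3,16): clear
  edge (3,16)–(10,14): clear
  edge (10,14)–(11,21): clear
  edge (11,21)–(0,24): clear
  midpoint (16,18) outside
  → clear
Obstacle 3 [(0,6) (10,0) (7,10) (2,10)]:
  edge (0,6)–(10,0): clear
  edge (10,0)–(7,10): clear
  edge (7,10)–(2,10): clear
  edge (2,10)–(0,6): clear
  midpoint (16,18) outside
  → clear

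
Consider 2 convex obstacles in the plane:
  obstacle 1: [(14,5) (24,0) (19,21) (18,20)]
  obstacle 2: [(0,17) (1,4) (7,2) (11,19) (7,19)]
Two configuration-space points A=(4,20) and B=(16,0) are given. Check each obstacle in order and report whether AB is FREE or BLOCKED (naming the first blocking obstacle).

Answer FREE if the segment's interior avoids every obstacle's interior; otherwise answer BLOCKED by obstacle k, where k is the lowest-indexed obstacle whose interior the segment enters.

BLOCKED by obstacle 2

Obstacle 1 [(14,5) (24,0) (19,21) (18,20)]:
  edge (14,5)–(24,0): clear
  edge (24,0)–(19,21): clear
  edge (19,21)–(18,20): clear
  edge (18,20)–(14,5): clear
  midpoint (10,10) outside
  → clear
Obstacle 2 [(0,17) (1,4) (7,2) (11,19) (7,19)]:
  edge (0,17)–(1,4): clear
  edge (1,4)–(7,2): clear
  edge (7,2)–(11,19): crosses AB
  edge (11,19)–(7,19): clear
  edge (7,19)–(0,17): crosses AB
  → BLOCKED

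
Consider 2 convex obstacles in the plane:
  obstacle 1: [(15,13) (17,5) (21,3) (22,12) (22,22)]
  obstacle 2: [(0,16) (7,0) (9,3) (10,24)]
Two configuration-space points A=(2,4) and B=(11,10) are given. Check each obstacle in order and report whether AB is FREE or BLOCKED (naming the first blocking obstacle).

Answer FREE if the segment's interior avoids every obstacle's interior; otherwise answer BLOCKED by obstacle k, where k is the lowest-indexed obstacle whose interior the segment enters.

BLOCKED by obstacle 2

Obstacle 1 [(15,13) (17,5) (21,3) (22,12) (22,22)]:
  edge (15,13)–(17,5): clear
  edge (17,5)–(21,3): clear
  edge (21,3)–(22,12): clear
  edge (22,12)–(22,22): clear
  edge (22,22)–(15,13): clear
  midpoint (13/2,7) outside
  → clear
Obstacle 2 [(0,16) (7,0) (9,3) (10,24)]:
  edge (0,16)–(7,0): crosses AB
  edge (7,0)–(9,3): clear
  edge (9,3)–(10,24): crosses AB
  edge (10,24)–(0,16): clear
  → BLOCKED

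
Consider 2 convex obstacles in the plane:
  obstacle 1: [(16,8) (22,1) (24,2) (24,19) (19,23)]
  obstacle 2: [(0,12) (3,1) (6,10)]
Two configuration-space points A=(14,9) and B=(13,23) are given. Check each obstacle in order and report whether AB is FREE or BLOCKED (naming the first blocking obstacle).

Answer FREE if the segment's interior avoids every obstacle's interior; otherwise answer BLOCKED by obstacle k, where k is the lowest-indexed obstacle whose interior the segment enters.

Obstacle 1 [(16,8) (22,1) (24,2) (24,19) (19,23)]:
  edge (16,8)–(22,1): clear
  edge (22,1)–(24,2): clear
  edge (24,2)–(24,19): clear
  edge (24,19)–(19,23): clear
  edge (19,23)–(16,8): clear
  midpoint (27/2,16) outside
  → clear
Obstacle 2 [(0,12) (3,1) (6,10)]:
  edge (0,12)–(3,1): clear
  edge (3,1)–(6,10): clear
  edge (6,10)–(0,12): clear
  midpoint (27/2,16) outside
  → clear

FREE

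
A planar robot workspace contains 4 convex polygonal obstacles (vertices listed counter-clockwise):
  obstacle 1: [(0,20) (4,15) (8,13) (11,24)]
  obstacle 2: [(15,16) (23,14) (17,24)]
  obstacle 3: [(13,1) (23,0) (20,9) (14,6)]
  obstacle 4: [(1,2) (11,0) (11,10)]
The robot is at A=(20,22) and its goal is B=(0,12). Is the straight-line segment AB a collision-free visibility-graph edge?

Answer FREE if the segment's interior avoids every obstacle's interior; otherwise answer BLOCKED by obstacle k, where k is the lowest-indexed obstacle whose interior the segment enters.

Obstacle 1 [(0,20) (4,15) (8,13) (11,24)]:
  edge (0,20)–(4,15): clear
  edge (4,15)–(8,13): crosses AB
  edge (8,13)–(11,24): crosses AB
  edge (11,24)–(0,20): clear
  → BLOCKED
Obstacle 2 [(15,16) (23,14) (17,24)]:
  edge (15,16)–(23,14): clear
  edge (23,14)–(17,24): crosses AB
  edge (17,24)–(15,16): crosses AB
  → BLOCKED
Obstacle 3 [(13,1) (23,0) (20,9) (14,6)]:
  edge (13,1)–(23,0): clear
  edge (23,0)–(20,9): clear
  edge (20,9)–(14,6): clear
  edge (14,6)–(13,1): clear
  midpoint (10,17) outside
  → clear
Obstacle 4 [(1,2) (11,0) (11,10)]:
  edge (1,2)–(11,0): clear
  edge (11,0)–(11,10): clear
  edge (11,10)–(1,2): clear
  midpoint (10,17) outside
  → clear

BLOCKED by obstacle 1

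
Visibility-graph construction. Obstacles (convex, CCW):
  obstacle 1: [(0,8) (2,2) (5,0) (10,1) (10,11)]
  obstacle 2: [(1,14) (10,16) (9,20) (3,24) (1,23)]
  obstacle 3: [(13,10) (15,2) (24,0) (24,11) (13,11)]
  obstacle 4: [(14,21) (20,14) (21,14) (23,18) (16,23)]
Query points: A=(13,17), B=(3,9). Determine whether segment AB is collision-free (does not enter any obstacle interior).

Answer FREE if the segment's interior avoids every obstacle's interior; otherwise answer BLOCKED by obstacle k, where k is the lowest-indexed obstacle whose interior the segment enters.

Obstacle 1 [(0,8) (2,2) (5,0) (10,1) (10,11)]:
  edge (0,8)–(2,2): clear
  edge (2,2)–(5,0): clear
  edge (5,0)–(10,1): clear
  edge (10,1)–(10,11): clear
  edge (10,11)–(0,8): clear
  midpoint (8,13) outside
  → clear
Obstacle 2 [(1,14) (10,16) (9,20) (3,24) (1,23)]:
  edge (1,14)–(10,16): clear
  edge (10,16)–(9,20): clear
  edge (9,20)–(3,24): clear
  edge (3,24)–(1,23): clear
  edge (1,23)–(1,14): clear
  midpoint (8,13) outside
  → clear
Obstacle 3 [(13,10) (15,2) (24,0) (24,11) (13,11)]:
  edge (13,10)–(15,2): clear
  edge (15,2)–(24,0): clear
  edge (24,0)–(24,11): clear
  edge (24,11)–(13,11): clear
  edge (13,11)–(13,10): clear
  midpoint (8,13) outside
  → clear
Obstacle 4 [(14,21) (20,14) (21,14) (23,18) (16,23)]:
  edge (14,21)–(20,14): clear
  edge (20,14)–(21,14): clear
  edge (21,14)–(23,18): clear
  edge (23,18)–(16,23): clear
  edge (16,23)–(14,21): clear
  midpoint (8,13) outside
  → clear

FREE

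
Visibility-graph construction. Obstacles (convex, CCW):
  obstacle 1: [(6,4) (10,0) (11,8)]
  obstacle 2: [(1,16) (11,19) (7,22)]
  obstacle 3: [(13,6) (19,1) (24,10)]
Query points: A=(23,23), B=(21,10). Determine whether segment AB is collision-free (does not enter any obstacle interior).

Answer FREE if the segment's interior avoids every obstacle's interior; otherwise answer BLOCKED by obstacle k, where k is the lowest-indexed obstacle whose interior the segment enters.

FREE

Obstacle 1 [(6,4) (10,0) (11,8)]:
  edge (6,4)–(10,0): clear
  edge (10,0)–(11,8): clear
  edge (11,8)–(6,4): clear
  midpoint (22,33/2) outside
  → clear
Obstacle 2 [(1,16) (11,19) (7,22)]:
  edge (1,16)–(11,19): clear
  edge (11,19)–(7,22): clear
  edge (7,22)–(1,16): clear
  midpoint (22,33/2) outside
  → clear
Obstacle 3 [(13,6) (19,1) (24,10)]:
  edge (13,6)–(19,1): clear
  edge (19,1)–(24,10): clear
  edge (24,10)–(13,6): clear
  midpoint (22,33/2) outside
  → clear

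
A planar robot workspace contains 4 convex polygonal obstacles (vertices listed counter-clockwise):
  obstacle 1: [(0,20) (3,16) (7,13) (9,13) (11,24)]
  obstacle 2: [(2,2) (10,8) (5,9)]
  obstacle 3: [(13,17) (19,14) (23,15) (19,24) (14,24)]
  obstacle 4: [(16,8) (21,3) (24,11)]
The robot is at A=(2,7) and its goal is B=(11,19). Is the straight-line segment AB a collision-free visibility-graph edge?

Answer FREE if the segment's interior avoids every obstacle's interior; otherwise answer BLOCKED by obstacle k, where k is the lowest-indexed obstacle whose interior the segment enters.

Obstacle 1 [(0,20) (3,16) (7,13) (9,13) (11,24)]:
  edge (0,20)–(3,16): clear
  edge (3,16)–(7,13): crosses AB
  edge (7,13)–(9,13): clear
  edge (9,13)–(11,24): crosses AB
  edge (11,24)–(0,20): clear
  → BLOCKED
Obstacle 2 [(2,2) (10,8) (5,9)]:
  edge (2,2)–(10,8): clear
  edge (10,8)–(5,9): clear
  edge (5,9)–(2,2): clear
  midpoint (13/2,13) outside
  → clear
Obstacle 3 [(13,17) (19,14) (23,15) (19,24) (14,24)]:
  edge (13,17)–(19,14): clear
  edge (19,14)–(23,15): clear
  edge (23,15)–(19,24): clear
  edge (19,24)–(14,24): clear
  edge (14,24)–(13,17): clear
  midpoint (13/2,13) outside
  → clear
Obstacle 4 [(16,8) (21,3) (24,11)]:
  edge (16,8)–(21,3): clear
  edge (21,3)–(24,11): clear
  edge (24,11)–(16,8): clear
  midpoint (13/2,13) outside
  → clear

BLOCKED by obstacle 1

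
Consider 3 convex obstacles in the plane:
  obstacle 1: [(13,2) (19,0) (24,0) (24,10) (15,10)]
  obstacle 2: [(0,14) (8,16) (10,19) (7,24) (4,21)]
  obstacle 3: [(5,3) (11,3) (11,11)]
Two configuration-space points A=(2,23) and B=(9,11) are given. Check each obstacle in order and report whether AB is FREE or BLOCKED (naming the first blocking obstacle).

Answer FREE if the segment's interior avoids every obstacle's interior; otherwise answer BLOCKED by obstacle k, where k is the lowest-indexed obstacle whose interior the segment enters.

Obstacle 1 [(13,2) (19,0) (24,0) (24,10) (15,10)]:
  edge (13,2)–(19,0): clear
  edge (19,0)–(24,0): clear
  edge (24,0)–(24,10): clear
  edge (24,10)–(15,10): clear
  edge (15,10)–(13,2): clear
  midpoint (11/2,17) outside
  → clear
Obstacle 2 [(0,14) (8,16) (10,19) (7,24) (4,21)]:
  edge (0,14)–(8,16): crosses AB
  edge (8,16)–(10,19): clear
  edge (10,19)–(7,24): clear
  edge (7,24)–(4,21): clear
  edge (4,21)–(0,14): crosses AB
  → BLOCKED
Obstacle 3 [(5,3) (11,3) (11,11)]:
  edge (5,3)–(11,3): clear
  edge (11,3)–(11,11): clear
  edge (11,11)–(5,3): clear
  midpoint (11/2,17) outside
  → clear

BLOCKED by obstacle 2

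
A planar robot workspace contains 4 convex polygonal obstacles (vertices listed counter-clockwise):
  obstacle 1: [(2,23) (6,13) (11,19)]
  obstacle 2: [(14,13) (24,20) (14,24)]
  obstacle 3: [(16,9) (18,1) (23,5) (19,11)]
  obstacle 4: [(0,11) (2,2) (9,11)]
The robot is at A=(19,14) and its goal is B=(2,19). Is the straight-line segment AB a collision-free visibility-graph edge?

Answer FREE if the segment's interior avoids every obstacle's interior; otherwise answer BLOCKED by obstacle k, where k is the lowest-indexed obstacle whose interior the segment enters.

BLOCKED by obstacle 1

Obstacle 1 [(2,23) (6,13) (11,19)]:
  edge (2,23)–(6,13): crosses AB
  edge (6,13)–(11,19): crosses AB
  edge (11,19)–(2,23): clear
  → BLOCKED
Obstacle 2 [(14,13) (24,20) (14,24)]:
  edge (14,13)–(24,20): crosses AB
  edge (24,20)–(14,24): clear
  edge (14,24)–(14,13): crosses AB
  → BLOCKED
Obstacle 3 [(16,9) (18,1) (23,5) (19,11)]:
  edge (16,9)–(18,1): clear
  edge (18,1)–(23,5): clear
  edge (23,5)–(19,11): clear
  edge (19,11)–(16,9): clear
  midpoint (21/2,33/2) outside
  → clear
Obstacle 4 [(0,11) (2,2) (9,11)]:
  edge (0,11)–(2,2): clear
  edge (2,2)–(9,11): clear
  edge (9,11)–(0,11): clear
  midpoint (21/2,33/2) outside
  → clear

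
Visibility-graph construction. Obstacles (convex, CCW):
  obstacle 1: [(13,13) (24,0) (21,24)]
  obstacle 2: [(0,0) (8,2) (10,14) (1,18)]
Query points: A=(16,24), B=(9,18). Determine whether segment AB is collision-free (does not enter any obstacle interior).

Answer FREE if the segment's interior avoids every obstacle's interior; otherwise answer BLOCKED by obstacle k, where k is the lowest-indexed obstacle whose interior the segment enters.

FREE

Obstacle 1 [(13,13) (24,0) (21,24)]:
  edge (13,13)–(24,0): clear
  edge (24,0)–(21,24): clear
  edge (21,24)–(13,13): clear
  midpoint (25/2,21) outside
  → clear
Obstacle 2 [(0,0) (8,2) (10,14) (1,18)]:
  edge (0,0)–(8,2): clear
  edge (8,2)–(10,14): clear
  edge (10,14)–(1,18): clear
  edge (1,18)–(0,0): clear
  midpoint (25/2,21) outside
  → clear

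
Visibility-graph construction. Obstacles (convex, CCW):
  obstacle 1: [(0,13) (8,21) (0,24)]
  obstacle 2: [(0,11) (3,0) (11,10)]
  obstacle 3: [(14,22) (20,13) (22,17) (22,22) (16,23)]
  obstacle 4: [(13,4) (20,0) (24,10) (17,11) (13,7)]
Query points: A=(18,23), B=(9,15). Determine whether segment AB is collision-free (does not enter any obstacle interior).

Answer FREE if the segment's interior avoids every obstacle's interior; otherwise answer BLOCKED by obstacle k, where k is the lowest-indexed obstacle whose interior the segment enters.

BLOCKED by obstacle 3

Obstacle 1 [(0,13) (8,21) (0,24)]:
  edge (0,13)–(8,21): clear
  edge (8,21)–(0,24): clear
  edge (0,24)–(0,13): clear
  midpoint (27/2,19) outside
  → clear
Obstacle 2 [(0,11) (3,0) (11,10)]:
  edge (0,11)–(3,0): clear
  edge (3,0)–(11,10): clear
  edge (11,10)–(0,11): clear
  midpoint (27/2,19) outside
  → clear
Obstacle 3 [(14,22) (20,13) (22,17) (22,22) (16,23)]:
  edge (14,22)–(20,13): crosses AB
  edge (20,13)–(22,17): clear
  edge (22,17)–(22,22): clear
  edge (22,22)–(16,23): crosses AB
  edge (16,23)–(14,22): clear
  → BLOCKED
Obstacle 4 [(13,4) (20,0) (24,10) (17,11) (13,7)]:
  edge (13,4)–(20,0): clear
  edge (20,0)–(24,10): clear
  edge (24,10)–(17,11): clear
  edge (17,11)–(13,7): clear
  edge (13,7)–(13,4): clear
  midpoint (27/2,19) outside
  → clear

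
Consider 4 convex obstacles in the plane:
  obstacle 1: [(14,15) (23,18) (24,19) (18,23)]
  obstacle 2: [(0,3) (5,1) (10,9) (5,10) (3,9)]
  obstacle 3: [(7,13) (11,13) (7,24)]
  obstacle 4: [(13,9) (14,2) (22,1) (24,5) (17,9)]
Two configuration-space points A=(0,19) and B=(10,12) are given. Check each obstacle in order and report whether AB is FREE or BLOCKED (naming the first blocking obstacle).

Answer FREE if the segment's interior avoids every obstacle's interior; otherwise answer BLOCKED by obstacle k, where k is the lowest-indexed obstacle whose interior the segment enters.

Obstacle 1 [(14,15) (23,18) (24,19) (18,23)]:
  edge (14,15)–(23,18): clear
  edge (23,18)–(24,19): clear
  edge (24,19)–(18,23): clear
  edge (18,23)–(14,15): clear
  midpoint (5,31/2) outside
  → clear
Obstacle 2 [(0,3) (5,1) (10,9) (5,10) (3,9)]:
  edge (0,3)–(5,1): clear
  edge (5,1)–(10,9): clear
  edge (10,9)–(5,10): clear
  edge (5,10)–(3,9): clear
  edge (3,9)–(0,3): clear
  midpoint (5,31/2) outside
  → clear
Obstacle 3 [(7,13) (11,13) (7,24)]:
  edge (7,13)–(11,13): crosses AB
  edge (11,13)–(7,24): clear
  edge (7,24)–(7,13): crosses AB
  → BLOCKED
Obstacle 4 [(13,9) (14,2) (22,1) (24,5) (17,9)]:
  edge (13,9)–(14,2): clear
  edge (14,2)–(22,1): clear
  edge (22,1)–(24,5): clear
  edge (24,5)–(17,9): clear
  edge (17,9)–(13,9): clear
  midpoint (5,31/2) outside
  → clear

BLOCKED by obstacle 3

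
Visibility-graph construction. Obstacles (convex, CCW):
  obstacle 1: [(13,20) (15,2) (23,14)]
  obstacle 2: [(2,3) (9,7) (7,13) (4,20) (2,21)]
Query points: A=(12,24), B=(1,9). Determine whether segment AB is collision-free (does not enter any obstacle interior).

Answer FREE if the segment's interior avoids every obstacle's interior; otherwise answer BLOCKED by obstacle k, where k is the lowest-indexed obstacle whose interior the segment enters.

Obstacle 1 [(13,20) (15,2) (23,14)]:
  edge (13,20)–(15,2): clear
  edge (15,2)–(23,14): clear
  edge (23,14)–(13,20): clear
  midpoint (13/2,33/2) outside
  → clear
Obstacle 2 [(2,3) (9,7) (7,13) (4,20) (2,21)]:
  edge (2,3)–(9,7): clear
  edge (9,7)–(7,13): clear
  edge (7,13)–(4,20): crosses AB
  edge (4,20)–(2,21): clear
  edge (2,21)–(2,3): crosses AB
  → BLOCKED

BLOCKED by obstacle 2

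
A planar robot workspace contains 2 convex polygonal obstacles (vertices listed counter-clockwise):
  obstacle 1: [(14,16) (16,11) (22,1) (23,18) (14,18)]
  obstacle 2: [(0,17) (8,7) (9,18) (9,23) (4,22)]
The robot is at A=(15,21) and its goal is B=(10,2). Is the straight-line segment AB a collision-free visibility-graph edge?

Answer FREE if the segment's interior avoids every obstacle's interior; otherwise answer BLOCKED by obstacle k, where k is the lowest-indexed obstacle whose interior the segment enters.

Obstacle 1 [(14,16) (16,11) (22,1) (23,18) (14,18)]:
  edge (14,16)–(16,11): clear
  edge (16,11)–(22,1): clear
  edge (22,1)–(23,18): clear
  edge (23,18)–(14,18): crosses AB
  edge (14,18)–(14,16): crosses AB
  → BLOCKED
Obstacle 2 [(0,17) (8,7) (9,18) (9,23) (4,22)]:
  edge (0,17)–(8,7): clear
  edge (8,7)–(9,18): clear
  edge (9,18)–(9,23): clear
  edge (9,23)–(4,22): clear
  edge (4,22)–(0,17): clear
  midpoint (25/2,23/2) outside
  → clear

BLOCKED by obstacle 1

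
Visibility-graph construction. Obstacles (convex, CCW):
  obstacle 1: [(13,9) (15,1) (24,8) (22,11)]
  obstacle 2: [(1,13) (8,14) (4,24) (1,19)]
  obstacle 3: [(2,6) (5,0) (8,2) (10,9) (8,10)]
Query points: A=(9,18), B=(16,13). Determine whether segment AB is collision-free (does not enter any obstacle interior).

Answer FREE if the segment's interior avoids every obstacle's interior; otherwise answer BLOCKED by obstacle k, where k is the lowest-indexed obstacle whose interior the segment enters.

FREE

Obstacle 1 [(13,9) (15,1) (24,8) (22,11)]:
  edge (13,9)–(15,1): clear
  edge (15,1)–(24,8): clear
  edge (24,8)–(22,11): clear
  edge (22,11)–(13,9): clear
  midpoint (25/2,31/2) outside
  → clear
Obstacle 2 [(1,13) (8,14) (4,24) (1,19)]:
  edge (1,13)–(8,14): clear
  edge (8,14)–(4,24): clear
  edge (4,24)–(1,19): clear
  edge (1,19)–(1,13): clear
  midpoint (25/2,31/2) outside
  → clear
Obstacle 3 [(2,6) (5,0) (8,2) (10,9) (8,10)]:
  edge (2,6)–(5,0): clear
  edge (5,0)–(8,2): clear
  edge (8,2)–(10,9): clear
  edge (10,9)–(8,10): clear
  edge (8,10)–(2,6): clear
  midpoint (25/2,31/2) outside
  → clear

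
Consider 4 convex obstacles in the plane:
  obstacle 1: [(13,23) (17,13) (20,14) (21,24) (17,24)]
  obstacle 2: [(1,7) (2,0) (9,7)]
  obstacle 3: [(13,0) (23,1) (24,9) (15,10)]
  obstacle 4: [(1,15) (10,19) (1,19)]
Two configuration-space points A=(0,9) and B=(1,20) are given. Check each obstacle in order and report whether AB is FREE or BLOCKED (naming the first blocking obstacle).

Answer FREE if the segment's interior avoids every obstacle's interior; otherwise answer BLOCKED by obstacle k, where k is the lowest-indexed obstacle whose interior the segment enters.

Obstacle 1 [(13,23) (17,13) (20,14) (21,24) (17,24)]:
  edge (13,23)–(17,13): clear
  edge (17,13)–(20,14): clear
  edge (20,14)–(21,24): clear
  edge (21,24)–(17,24): clear
  edge (17,24)–(13,23): clear
  midpoint (1/2,29/2) outside
  → clear
Obstacle 2 [(1,7) (2,0) (9,7)]:
  edge (1,7)–(2,0): clear
  edge (2,0)–(9,7): clear
  edge (9,7)–(1,7): clear
  midpoint (1/2,29/2) outside
  → clear
Obstacle 3 [(13,0) (23,1) (24,9) (15,10)]:
  edge (13,0)–(23,1): clear
  edge (23,1)–(24,9): clear
  edge (24,9)–(15,10): clear
  edge (15,10)–(13,0): clear
  midpoint (1/2,29/2) outside
  → clear
Obstacle 4 [(1,15) (10,19) (1,19)]:
  edge (1,15)–(10,19): clear
  edge (10,19)–(1,19): clear
  edge (1,19)–(1,15): clear
  midpoint (1/2,29/2) outside
  → clear

FREE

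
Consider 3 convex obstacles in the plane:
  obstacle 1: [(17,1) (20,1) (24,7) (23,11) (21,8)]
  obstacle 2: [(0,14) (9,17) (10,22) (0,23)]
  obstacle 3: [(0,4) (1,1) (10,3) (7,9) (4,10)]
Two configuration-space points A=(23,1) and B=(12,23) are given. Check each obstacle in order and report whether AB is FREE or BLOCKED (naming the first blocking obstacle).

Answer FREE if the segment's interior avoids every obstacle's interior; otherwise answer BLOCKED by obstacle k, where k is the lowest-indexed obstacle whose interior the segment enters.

Obstacle 1 [(17,1) (20,1) (24,7) (23,11) (21,8)]:
  edge (17,1)–(20,1): clear
  edge (20,1)–(24,7): crosses AB
  edge (24,7)–(23,11): clear
  edge (23,11)–(21,8): clear
  edge (21,8)–(17,1): crosses AB
  → BLOCKED
Obstacle 2 [(0,14) (9,17) (10,22) (0,23)]:
  edge (0,14)–(9,17): clear
  edge (9,17)–(10,22): clear
  edge (10,22)–(0,23): clear
  edge (0,23)–(0,14): clear
  midpoint (35/2,12) outside
  → clear
Obstacle 3 [(0,4) (1,1) (10,3) (7,9) (4,10)]:
  edge (0,4)–(1,1): clear
  edge (1,1)–(10,3): clear
  edge (10,3)–(7,9): clear
  edge (7,9)–(4,10): clear
  edge (4,10)–(0,4): clear
  midpoint (35/2,12) outside
  → clear

BLOCKED by obstacle 1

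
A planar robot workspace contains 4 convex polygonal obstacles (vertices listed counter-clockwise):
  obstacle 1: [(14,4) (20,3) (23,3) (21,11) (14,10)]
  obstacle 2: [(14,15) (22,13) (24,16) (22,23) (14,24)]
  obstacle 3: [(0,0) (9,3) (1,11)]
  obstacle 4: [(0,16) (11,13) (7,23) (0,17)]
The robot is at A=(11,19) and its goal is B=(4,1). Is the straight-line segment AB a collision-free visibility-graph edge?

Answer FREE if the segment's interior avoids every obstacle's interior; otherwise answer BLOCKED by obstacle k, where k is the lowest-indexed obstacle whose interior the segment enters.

BLOCKED by obstacle 3

Obstacle 1 [(14,4) (20,3) (23,3) (21,11) (14,10)]:
  edge (14,4)–(20,3): clear
  edge (20,3)–(23,3): clear
  edge (23,3)–(21,11): clear
  edge (21,11)–(14,10): clear
  edge (14,10)–(14,4): clear
  midpoint (15/2,10) outside
  → clear
Obstacle 2 [(14,15) (22,13) (24,16) (22,23) (14,24)]:
  edge (14,15)–(22,13): clear
  edge (22,13)–(24,16): clear
  edge (24,16)–(22,23): clear
  edge (22,23)–(14,24): clear
  edge (14,24)–(14,15): clear
  midpoint (15/2,10) outside
  → clear
Obstacle 3 [(0,0) (9,3) (1,11)]:
  edge (0,0)–(9,3): crosses AB
  edge (9,3)–(1,11): crosses AB
  edge (1,11)–(0,0): clear
  → BLOCKED
Obstacle 4 [(0,16) (11,13) (7,23) (0,17)]:
  edge (0,16)–(11,13): crosses AB
  edge (11,13)–(7,23): crosses AB
  edge (7,23)–(0,17): clear
  edge (0,17)–(0,16): clear
  → BLOCKED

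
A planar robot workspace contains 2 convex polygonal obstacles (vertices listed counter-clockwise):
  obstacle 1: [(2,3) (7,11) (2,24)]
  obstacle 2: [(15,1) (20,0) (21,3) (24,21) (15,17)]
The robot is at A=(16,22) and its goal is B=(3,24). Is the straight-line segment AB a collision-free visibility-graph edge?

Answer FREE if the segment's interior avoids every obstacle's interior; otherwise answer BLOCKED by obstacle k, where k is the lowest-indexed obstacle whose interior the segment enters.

Obstacle 1 [(2,3) (7,11) (2,24)]:
  edge (2,3)–(7,11): clear
  edge (7,11)–(2,24): clear
  edge (2,24)–(2,3): clear
  midpoint (19/2,23) outside
  → clear
Obstacle 2 [(15,1) (20,0) (21,3) (24,21) (15,17)]:
  edge (15,1)–(20,0): clear
  edge (20,0)–(21,3): clear
  edge (21,3)–(24,21): clear
  edge (24,21)–(15,17): clear
  edge (15,17)–(15,1): clear
  midpoint (19/2,23) outside
  → clear

FREE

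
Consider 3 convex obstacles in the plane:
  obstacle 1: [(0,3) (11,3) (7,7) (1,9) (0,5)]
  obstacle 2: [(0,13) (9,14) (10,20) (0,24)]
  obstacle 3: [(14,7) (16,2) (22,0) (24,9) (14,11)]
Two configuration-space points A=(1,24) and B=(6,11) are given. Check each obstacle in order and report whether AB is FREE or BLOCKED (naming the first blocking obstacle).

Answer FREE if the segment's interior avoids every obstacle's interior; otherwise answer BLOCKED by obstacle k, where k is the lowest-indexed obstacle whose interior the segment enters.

BLOCKED by obstacle 2

Obstacle 1 [(0,3) (11,3) (7,7) (1,9) (0,5)]:
  edge (0,3)–(11,3): clear
  edge (11,3)–(7,7): clear
  edge (7,7)–(1,9): clear
  edge (1,9)–(0,5): clear
  edge (0,5)–(0,3): clear
  midpoint (7/2,35/2) outside
  → clear
Obstacle 2 [(0,13) (9,14) (10,20) (0,24)]:
  edge (0,13)–(9,14): crosses AB
  edge (9,14)–(10,20): clear
  edge (10,20)–(0,24): crosses AB
  edge (0,24)–(0,13): clear
  → BLOCKED
Obstacle 3 [(14,7) (16,2) (22,0) (24,9) (14,11)]:
  edge (14,7)–(16,2): clear
  edge (16,2)–(22,0): clear
  edge (22,0)–(24,9): clear
  edge (24,9)–(14,11): clear
  edge (14,11)–(14,7): clear
  midpoint (7/2,35/2) outside
  → clear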